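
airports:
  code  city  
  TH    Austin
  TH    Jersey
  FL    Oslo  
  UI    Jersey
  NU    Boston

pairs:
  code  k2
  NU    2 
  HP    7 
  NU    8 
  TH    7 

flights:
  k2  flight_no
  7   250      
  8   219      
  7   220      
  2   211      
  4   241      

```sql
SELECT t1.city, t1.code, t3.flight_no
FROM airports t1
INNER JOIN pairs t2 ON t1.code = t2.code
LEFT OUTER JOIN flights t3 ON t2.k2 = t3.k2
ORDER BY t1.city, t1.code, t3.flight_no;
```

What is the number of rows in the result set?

6

Evaluate left to right. First `airports t1 INNER JOIN pairs t2` on code: 4 row(s).
Then LEFT JOIN `flights t3` on k2: each of those 4 rows is kept; rows whose t2.k2 has no match in t3 get NULL for t3's columns.
Result: 6 row(s).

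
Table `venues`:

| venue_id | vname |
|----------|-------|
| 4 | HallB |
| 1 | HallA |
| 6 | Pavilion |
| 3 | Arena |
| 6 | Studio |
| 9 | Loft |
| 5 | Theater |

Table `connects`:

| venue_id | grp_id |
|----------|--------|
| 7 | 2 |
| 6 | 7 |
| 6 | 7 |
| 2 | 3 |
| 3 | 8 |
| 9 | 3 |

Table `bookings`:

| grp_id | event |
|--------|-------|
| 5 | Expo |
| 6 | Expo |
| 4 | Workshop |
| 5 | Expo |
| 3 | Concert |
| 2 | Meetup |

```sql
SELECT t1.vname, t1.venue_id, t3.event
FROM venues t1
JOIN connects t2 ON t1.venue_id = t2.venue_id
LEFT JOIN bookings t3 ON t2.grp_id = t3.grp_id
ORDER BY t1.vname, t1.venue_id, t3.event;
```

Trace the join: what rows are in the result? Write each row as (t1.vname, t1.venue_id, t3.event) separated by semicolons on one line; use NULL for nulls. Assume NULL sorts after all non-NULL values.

(Arena, 3, NULL); (Loft, 9, Concert); (Pavilion, 6, NULL); (Pavilion, 6, NULL); (Studio, 6, NULL); (Studio, 6, NULL)

Joins associate left-to-right: venues INNER JOIN connects on venue_id gives 6 intermediate row(s).
Then LEFT JOIN `bookings t3` on grp_id: each of those 6 rows is kept; rows whose t2.grp_id has no match in t3 get NULL for t3's columns.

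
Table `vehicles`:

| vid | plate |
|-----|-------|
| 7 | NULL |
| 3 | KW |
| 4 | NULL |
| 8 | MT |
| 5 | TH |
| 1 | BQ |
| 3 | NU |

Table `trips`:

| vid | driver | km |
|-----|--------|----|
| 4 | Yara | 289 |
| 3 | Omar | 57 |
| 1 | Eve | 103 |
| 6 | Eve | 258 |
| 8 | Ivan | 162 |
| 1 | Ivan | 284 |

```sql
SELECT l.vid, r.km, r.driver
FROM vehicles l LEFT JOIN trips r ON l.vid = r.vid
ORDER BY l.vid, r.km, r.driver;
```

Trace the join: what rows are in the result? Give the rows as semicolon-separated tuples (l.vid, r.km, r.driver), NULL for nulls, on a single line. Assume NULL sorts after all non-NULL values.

LEFT JOIN keeps every row from `vehicles`; unmatched rows get NULL for `trips`'s columns.
Matching on l.vid = r.vid.
- l row (vid=7): no match → kept, r columns NULL.
- l row (vid=3): matches 1 r row(s) → 1 output row(s).
- l row (vid=4): matches 1 r row(s) → 1 output row(s).
- l row (vid=8): matches 1 r row(s) → 1 output row(s).
- l row (vid=5): no match → kept, r columns NULL.
- l row (vid=1): matches 2 r row(s) → 2 output row(s).
- l row (vid=3): matches 1 r row(s) → 1 output row(s).
After projecting and ordering:
l.vid | r.km | r.driver
1 | 103 | Eve
1 | 284 | Ivan
3 | 57 | Omar
3 | 57 | Omar
4 | 289 | Yara
5 | NULL | NULL
7 | NULL | NULL
8 | 162 | Ivan

(1, 103, Eve); (1, 284, Ivan); (3, 57, Omar); (3, 57, Omar); (4, 289, Yara); (5, NULL, NULL); (7, NULL, NULL); (8, 162, Ivan)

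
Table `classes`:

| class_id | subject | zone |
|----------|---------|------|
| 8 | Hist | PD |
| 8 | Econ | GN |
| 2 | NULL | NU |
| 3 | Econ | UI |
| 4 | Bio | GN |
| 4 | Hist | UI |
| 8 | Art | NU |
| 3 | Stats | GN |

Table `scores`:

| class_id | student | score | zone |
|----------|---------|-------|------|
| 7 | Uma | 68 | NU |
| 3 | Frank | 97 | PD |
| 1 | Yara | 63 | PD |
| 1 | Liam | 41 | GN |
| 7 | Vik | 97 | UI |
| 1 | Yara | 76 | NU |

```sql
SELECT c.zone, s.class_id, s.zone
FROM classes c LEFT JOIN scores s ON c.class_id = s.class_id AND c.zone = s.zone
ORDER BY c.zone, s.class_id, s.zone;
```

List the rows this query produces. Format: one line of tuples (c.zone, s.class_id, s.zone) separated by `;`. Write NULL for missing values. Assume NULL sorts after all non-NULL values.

(GN, NULL, NULL); (GN, NULL, NULL); (GN, NULL, NULL); (NU, NULL, NULL); (NU, NULL, NULL); (PD, NULL, NULL); (UI, NULL, NULL); (UI, NULL, NULL)

LEFT JOIN keeps every row from `classes`; unmatched rows get NULL for `scores`'s columns.
Matching on c.class_id = s.class_id AND c.zone = s.zone.
Matched pairs: 0; unmatched c rows kept: 8.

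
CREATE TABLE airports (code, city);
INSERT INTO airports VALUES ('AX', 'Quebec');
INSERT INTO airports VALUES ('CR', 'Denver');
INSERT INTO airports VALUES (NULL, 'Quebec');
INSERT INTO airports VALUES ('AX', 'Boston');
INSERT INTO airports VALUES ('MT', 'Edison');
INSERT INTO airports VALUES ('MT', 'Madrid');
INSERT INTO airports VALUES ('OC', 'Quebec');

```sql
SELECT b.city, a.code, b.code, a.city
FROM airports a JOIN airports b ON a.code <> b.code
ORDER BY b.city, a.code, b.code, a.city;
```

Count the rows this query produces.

26

INNER JOIN keeps only pairs where the ON condition holds.
Matching on a.code <> b.code. A NULL in a compared column never satisfies the condition.
- a row (code=AX): matches 4 b row(s) → 4 output row(s).
- a row (code=CR): matches 5 b row(s) → 5 output row(s).
- a row (code=NULL): no match → dropped.
- a row (code=AX): matches 4 b row(s) → 4 output row(s).
- a row (code=MT): matches 4 b row(s) → 4 output row(s).
- a row (code=MT): matches 4 b row(s) → 4 output row(s).
- a row (code=OC): matches 5 b row(s) → 5 output row(s).
Total: 26 rows.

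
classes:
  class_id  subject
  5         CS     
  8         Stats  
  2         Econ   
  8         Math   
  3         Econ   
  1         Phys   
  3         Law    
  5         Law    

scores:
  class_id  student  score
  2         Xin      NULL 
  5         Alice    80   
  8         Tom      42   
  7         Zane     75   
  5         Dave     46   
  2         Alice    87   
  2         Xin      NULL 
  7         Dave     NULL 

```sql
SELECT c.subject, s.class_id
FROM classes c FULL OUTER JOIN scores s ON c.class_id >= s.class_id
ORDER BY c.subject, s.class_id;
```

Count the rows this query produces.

FULL OUTER JOIN keeps every row from both sides; unmatched rows get NULL for the other side's columns.
Matching on c.class_id >= s.class_id.
- c[0] class_id=5 → 5 match(es) in s → 5 row(s).
- c[1] class_id=8 → 8 match(es) in s → 8 row(s).
- c[2] class_id=2 → 3 match(es) in s → 3 row(s).
- c[3] class_id=8 → 8 match(es) in s → 8 row(s).
- c[4] class_id=3 → 3 match(es) in s → 3 row(s).
- c[5] class_id=1 → no match; kept with NULLs on the s side.
- c[6] class_id=3 → 3 match(es) in s → 3 row(s).
- c[7] class_id=5 → 5 match(es) in s → 5 row(s).
Total: 35 matched + 1 padded = 36 rows.

36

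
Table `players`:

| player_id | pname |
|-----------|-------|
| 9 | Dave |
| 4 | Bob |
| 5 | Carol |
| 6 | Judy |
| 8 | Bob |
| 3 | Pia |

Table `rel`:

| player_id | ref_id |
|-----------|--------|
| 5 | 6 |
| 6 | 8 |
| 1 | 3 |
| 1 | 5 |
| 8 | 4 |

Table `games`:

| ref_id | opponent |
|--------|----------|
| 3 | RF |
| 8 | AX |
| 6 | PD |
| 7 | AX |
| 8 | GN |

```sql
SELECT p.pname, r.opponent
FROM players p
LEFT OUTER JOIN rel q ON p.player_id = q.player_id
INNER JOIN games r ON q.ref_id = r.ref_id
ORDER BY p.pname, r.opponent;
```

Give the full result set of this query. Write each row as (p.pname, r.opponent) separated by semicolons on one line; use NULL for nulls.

(Carol, PD); (Judy, AX); (Judy, GN)

Joins associate left-to-right: players LEFT JOIN rel on player_id gives 6 intermediate row(s).
Then INNER JOIN `games r` on ref_id: keep only rows whose q.ref_id appears in r.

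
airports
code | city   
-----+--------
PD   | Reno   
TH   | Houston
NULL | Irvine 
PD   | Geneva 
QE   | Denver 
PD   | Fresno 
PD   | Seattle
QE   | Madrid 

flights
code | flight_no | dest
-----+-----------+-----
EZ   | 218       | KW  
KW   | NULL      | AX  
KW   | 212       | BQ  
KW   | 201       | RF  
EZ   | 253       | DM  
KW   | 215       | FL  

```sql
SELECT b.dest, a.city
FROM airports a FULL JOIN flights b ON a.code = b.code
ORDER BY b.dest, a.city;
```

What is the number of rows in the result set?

14

FULL OUTER JOIN keeps every row from both sides; unmatched rows get NULL for the other side's columns.
Matching on a.code = b.code. A NULL in a compared column never satisfies the condition.
- a (code=PD) has no partner → padded with NULL.
- a (code=TH) has no partner → padded with NULL.
- a (code=NULL) has no partner → padded with NULL.
- a (code=PD) has no partner → padded with NULL.
- a (code=QE) has no partner → padded with NULL.
- a (code=PD) has no partner → padded with NULL.
- a (code=PD) has no partner → padded with NULL.
- a (code=QE) has no partner → padded with NULL.
- 6 row(s) from b found no a partner → padded with NULL.
Total: 0 matched + 14 padded = 14 rows.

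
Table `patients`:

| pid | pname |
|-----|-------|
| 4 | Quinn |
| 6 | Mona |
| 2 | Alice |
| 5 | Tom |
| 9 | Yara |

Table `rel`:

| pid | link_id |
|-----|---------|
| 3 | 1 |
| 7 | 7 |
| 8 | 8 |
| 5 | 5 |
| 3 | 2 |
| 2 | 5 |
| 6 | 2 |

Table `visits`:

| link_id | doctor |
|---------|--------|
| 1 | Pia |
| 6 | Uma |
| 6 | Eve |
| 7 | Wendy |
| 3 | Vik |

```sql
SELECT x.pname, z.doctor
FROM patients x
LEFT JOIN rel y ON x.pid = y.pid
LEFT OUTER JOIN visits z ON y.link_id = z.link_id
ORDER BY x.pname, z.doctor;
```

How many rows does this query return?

Evaluate left to right. First `patients x LEFT JOIN rel y` on pid: 5 row(s).
Then LEFT JOIN `visits z` on link_id: each of those 5 rows is kept; rows whose y.link_id has no match in z get NULL for z's columns.
Result: 5 row(s).

5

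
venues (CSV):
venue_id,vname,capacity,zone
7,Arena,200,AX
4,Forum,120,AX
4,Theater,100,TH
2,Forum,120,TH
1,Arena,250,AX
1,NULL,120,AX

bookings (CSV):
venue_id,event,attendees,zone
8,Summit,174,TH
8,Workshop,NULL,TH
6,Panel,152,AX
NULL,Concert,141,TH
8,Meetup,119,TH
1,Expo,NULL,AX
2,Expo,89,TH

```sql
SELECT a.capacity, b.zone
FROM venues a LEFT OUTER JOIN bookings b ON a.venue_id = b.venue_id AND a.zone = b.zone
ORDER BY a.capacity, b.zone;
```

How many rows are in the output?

6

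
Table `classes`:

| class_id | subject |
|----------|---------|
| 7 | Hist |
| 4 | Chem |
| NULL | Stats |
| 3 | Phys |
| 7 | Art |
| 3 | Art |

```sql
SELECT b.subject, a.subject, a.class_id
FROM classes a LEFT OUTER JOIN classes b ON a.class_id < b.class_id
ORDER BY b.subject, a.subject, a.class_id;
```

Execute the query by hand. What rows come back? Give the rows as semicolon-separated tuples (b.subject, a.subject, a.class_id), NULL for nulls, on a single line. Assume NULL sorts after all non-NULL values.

LEFT JOIN keeps every row from `classes a`; unmatched rows get NULL for `classes b`'s columns.
Matching on a.class_id < b.class_id. A NULL in a compared column never satisfies the condition.
- a[0] class_id=7 → no match; kept with NULLs on the b side.
- a[1] class_id=4 → 2 match(es) in b → 2 row(s).
- a[2] class_id=NULL → no match; kept with NULLs on the b side.
- a[3] class_id=3 → 3 match(es) in b → 3 row(s).
- a[4] class_id=7 → no match; kept with NULLs on the b side.
- a[5] class_id=3 → 3 match(es) in b → 3 row(s).

(Art, Art, 3); (Art, Chem, 4); (Art, Phys, 3); (Chem, Art, 3); (Chem, Phys, 3); (Hist, Art, 3); (Hist, Chem, 4); (Hist, Phys, 3); (NULL, Art, 7); (NULL, Hist, 7); (NULL, Stats, NULL)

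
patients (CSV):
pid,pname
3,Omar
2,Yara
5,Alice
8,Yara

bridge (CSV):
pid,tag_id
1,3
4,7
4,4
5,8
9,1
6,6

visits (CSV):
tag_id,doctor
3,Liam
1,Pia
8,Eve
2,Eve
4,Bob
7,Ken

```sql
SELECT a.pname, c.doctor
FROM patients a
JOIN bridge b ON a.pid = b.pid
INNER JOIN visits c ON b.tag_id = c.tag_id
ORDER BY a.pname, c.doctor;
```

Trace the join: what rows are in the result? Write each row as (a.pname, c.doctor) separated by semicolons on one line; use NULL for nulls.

(Alice, Eve)

Step 1 — a INNER JOIN b on pid → 1 row(s).
Then INNER JOIN `visits c` on tag_id: keep only rows whose b.tag_id appears in c.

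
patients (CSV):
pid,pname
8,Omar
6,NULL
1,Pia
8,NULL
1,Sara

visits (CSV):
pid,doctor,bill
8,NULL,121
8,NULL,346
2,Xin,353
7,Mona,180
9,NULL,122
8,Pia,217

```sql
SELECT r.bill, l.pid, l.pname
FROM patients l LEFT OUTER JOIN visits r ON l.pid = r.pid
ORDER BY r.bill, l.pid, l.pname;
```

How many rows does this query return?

9

LEFT JOIN keeps every row from `patients`; unmatched rows get NULL for `visits`'s columns.
Matching on l.pid = r.pid.
- l (pid=8) pairs with 3 row(s) of r.
- l (pid=6) has no partner → padded with NULL.
- l (pid=1) has no partner → padded with NULL.
- l (pid=8) pairs with 3 row(s) of r.
- l (pid=1) has no partner → padded with NULL.
Total: 6 matched + 3 padded = 9 rows.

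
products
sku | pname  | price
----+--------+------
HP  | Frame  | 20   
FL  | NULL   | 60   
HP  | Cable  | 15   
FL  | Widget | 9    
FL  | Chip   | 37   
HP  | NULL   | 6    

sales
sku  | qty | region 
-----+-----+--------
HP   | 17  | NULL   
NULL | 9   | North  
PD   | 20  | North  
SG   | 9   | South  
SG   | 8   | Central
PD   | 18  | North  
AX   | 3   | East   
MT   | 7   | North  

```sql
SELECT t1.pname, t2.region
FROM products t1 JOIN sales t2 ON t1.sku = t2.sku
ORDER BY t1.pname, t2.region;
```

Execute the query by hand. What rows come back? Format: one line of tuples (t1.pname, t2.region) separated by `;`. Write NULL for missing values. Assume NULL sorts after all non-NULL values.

(Cable, NULL); (Frame, NULL); (NULL, NULL)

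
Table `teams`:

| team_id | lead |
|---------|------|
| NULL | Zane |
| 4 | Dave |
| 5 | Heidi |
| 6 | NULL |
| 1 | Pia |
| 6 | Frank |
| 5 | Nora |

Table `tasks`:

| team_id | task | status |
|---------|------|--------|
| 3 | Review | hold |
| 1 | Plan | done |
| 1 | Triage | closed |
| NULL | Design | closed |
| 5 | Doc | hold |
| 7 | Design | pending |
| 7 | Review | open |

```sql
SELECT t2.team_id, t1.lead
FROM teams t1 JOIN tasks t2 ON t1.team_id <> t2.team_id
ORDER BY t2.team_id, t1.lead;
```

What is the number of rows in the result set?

32

INNER JOIN keeps only pairs where the ON condition holds.
Matching on t1.team_id <> t2.team_id. A NULL in a compared column never satisfies the condition.
Matched pairs: 32.
Total: 32 rows.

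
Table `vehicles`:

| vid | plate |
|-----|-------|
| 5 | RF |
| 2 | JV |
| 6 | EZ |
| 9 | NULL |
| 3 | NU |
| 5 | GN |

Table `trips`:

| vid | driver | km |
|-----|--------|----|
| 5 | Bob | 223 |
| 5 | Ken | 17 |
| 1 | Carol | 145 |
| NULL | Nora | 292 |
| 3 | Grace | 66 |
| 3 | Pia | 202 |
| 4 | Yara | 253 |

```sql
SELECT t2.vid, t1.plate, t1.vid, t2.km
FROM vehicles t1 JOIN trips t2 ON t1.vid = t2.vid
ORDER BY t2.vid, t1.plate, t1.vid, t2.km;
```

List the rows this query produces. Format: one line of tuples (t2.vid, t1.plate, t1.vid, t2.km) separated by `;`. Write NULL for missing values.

(3, NU, 3, 66); (3, NU, 3, 202); (5, GN, 5, 17); (5, GN, 5, 223); (5, RF, 5, 17); (5, RF, 5, 223)

INNER JOIN keeps only pairs where the ON condition holds.
Matching on t1.vid = t2.vid. A NULL in a compared column never satisfies the condition.
- t1 row (vid=5): matches 2 t2 row(s) → 2 output row(s).
- t1 row (vid=2): no match → dropped.
- t1 row (vid=6): no match → dropped.
- t1 row (vid=9): no match → dropped.
- t1 row (vid=3): matches 2 t2 row(s) → 2 output row(s).
- t1 row (vid=5): matches 2 t2 row(s) → 2 output row(s).
After projecting and ordering:
t2.vid | t1.plate | t1.vid | t2.km
3 | NU | 3 | 66
3 | NU | 3 | 202
5 | GN | 5 | 17
5 | GN | 5 | 223
5 | RF | 5 | 17
5 | RF | 5 | 223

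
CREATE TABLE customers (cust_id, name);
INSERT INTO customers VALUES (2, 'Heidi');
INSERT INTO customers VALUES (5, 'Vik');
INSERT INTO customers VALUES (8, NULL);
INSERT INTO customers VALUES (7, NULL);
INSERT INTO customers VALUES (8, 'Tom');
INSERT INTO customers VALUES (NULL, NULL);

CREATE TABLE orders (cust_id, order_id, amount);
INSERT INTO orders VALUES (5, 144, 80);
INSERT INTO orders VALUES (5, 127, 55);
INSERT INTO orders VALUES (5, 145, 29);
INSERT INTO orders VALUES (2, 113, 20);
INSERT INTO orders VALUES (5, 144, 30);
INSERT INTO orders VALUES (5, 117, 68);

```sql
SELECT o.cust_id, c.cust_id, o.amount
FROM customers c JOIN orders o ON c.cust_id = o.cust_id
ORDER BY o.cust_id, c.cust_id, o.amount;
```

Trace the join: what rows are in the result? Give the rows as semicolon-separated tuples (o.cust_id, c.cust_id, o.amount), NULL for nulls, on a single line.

(2, 2, 20); (5, 5, 29); (5, 5, 30); (5, 5, 55); (5, 5, 68); (5, 5, 80)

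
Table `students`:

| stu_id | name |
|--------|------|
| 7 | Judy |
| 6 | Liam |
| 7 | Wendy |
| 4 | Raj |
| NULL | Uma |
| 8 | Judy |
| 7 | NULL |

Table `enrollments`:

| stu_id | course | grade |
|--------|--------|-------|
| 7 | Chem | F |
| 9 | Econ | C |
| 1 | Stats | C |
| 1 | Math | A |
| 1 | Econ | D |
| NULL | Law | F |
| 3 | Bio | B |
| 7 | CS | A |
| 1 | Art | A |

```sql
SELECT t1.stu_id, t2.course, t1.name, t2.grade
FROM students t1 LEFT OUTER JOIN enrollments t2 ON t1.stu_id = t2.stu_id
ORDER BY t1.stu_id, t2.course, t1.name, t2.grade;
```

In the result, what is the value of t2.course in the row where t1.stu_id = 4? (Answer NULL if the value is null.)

NULL

LEFT JOIN keeps every row from `students`; unmatched rows get NULL for `enrollments`'s columns.
Matching on t1.stu_id = t2.stu_id. A NULL in a compared column never satisfies the condition.
- t1[0] stu_id=7 → 2 match(es) in t2 → 2 row(s).
- t1[1] stu_id=6 → no match; kept with NULLs on the t2 side.
- t1[2] stu_id=7 → 2 match(es) in t2 → 2 row(s).
- t1[3] stu_id=4 → no match; kept with NULLs on the t2 side.
- t1[4] stu_id=NULL → no match; kept with NULLs on the t2 side.
- t1[5] stu_id=8 → no match; kept with NULLs on the t2 side.
- t1[6] stu_id=7 → 2 match(es) in t2 → 2 row(s).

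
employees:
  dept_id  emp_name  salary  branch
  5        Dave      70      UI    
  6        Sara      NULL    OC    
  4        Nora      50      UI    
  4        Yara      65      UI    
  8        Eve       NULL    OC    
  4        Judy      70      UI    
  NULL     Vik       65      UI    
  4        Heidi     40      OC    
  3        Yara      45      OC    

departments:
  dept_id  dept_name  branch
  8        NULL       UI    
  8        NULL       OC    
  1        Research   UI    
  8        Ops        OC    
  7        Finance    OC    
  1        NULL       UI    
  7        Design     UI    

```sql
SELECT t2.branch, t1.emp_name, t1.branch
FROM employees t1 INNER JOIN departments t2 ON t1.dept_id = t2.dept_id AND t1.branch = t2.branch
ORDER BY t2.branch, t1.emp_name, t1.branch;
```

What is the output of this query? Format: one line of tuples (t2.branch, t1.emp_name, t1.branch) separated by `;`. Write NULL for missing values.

INNER JOIN keeps only pairs where the ON condition holds.
Matching on t1.dept_id = t2.dept_id AND t1.branch = t2.branch. A NULL in a compared column never satisfies the condition.
Matched pairs: 2.

(OC, Eve, OC); (OC, Eve, OC)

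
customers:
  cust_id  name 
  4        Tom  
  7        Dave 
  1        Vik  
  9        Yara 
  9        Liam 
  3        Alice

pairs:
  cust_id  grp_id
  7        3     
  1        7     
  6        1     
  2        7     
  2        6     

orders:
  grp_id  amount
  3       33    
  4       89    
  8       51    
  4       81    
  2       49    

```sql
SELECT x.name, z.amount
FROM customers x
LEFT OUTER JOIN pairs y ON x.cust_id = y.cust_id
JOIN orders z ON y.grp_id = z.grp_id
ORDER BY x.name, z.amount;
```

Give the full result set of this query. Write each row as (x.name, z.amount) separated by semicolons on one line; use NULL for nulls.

Evaluate left to right. First `customers x LEFT JOIN pairs y` on cust_id: 6 row(s).
Then INNER JOIN `orders z` on grp_id: keep only rows whose y.grp_id appears in z.

(Dave, 33)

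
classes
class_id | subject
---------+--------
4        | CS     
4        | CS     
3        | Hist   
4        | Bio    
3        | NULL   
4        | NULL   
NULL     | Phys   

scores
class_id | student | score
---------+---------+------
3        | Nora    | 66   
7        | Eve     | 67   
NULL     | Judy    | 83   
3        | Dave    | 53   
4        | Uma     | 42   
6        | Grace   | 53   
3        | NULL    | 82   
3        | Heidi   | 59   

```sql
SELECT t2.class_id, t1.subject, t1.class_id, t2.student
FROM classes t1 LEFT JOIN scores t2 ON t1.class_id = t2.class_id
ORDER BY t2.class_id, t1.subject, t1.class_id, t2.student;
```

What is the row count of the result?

13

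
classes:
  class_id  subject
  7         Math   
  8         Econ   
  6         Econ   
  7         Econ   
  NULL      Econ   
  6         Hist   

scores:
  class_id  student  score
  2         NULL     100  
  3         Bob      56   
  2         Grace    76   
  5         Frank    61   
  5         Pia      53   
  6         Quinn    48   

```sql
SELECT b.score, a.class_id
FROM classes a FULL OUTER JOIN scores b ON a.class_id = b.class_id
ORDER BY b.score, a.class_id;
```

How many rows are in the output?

FULL OUTER JOIN keeps every row from both sides; unmatched rows get NULL for the other side's columns.
Matching on a.class_id = b.class_id. A NULL in a compared column never satisfies the condition.
- a row (class_id=7): no match → kept, b columns NULL.
- a row (class_id=8): no match → kept, b columns NULL.
- a row (class_id=6): matches 1 b row(s) → 1 output row(s).
- a row (class_id=7): no match → kept, b columns NULL.
- a row (class_id=NULL): no match → kept, b columns NULL.
- a row (class_id=6): matches 1 b row(s) → 1 output row(s).
- plus 5 unmatched b row(s), each kept with NULL a columns.
Total: 2 matched + 9 padded = 11 rows.

11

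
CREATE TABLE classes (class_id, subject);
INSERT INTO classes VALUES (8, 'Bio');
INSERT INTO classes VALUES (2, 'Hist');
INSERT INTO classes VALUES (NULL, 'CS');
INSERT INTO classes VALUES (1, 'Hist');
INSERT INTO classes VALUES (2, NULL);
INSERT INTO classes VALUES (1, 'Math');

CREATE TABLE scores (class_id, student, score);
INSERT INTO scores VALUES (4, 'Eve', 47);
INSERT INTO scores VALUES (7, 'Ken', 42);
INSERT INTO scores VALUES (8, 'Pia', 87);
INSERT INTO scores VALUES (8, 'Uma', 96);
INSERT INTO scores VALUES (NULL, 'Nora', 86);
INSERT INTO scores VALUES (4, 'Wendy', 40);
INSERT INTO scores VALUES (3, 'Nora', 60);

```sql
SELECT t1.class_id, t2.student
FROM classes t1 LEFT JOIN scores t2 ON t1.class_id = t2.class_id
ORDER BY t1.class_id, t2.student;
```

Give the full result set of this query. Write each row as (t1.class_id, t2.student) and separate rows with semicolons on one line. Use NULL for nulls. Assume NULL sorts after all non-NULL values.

LEFT JOIN keeps every row from `classes`; unmatched rows get NULL for `scores`'s columns.
Matching on t1.class_id = t2.class_id. A NULL in a compared column never satisfies the condition.
- class_id=8: 2 matching t2 row(s), so 2 row(s) emitted.
- class_id=2: no t2 row matches, row kept with t2 columns NULL.
- class_id=NULL: no t2 row matches, row kept with t2 columns NULL.
- class_id=1: no t2 row matches, row kept with t2 columns NULL.
- class_id=2: no t2 row matches, row kept with t2 columns NULL.
- class_id=1: no t2 row matches, row kept with t2 columns NULL.
After projecting and ordering:
t1.class_id | t2.student
1 | NULL
1 | NULL
2 | NULL
2 | NULL
8 | Pia
8 | Uma
NULL | NULL

(1, NULL); (1, NULL); (2, NULL); (2, NULL); (8, Pia); (8, Uma); (NULL, NULL)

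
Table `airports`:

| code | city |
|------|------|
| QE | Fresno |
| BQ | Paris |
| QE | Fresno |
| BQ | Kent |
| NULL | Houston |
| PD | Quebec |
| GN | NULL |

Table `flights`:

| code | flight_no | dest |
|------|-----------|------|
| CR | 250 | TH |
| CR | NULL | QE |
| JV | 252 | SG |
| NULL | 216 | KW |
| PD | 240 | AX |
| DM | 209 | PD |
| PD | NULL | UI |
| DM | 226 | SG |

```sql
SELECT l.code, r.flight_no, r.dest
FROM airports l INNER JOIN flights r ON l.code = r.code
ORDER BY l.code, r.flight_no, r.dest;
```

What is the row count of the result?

2

INNER JOIN keeps only pairs where the ON condition holds.
Matching on l.code = r.code. A NULL in a compared column never satisfies the condition.
Matched pairs: 2.
Total: 2 rows.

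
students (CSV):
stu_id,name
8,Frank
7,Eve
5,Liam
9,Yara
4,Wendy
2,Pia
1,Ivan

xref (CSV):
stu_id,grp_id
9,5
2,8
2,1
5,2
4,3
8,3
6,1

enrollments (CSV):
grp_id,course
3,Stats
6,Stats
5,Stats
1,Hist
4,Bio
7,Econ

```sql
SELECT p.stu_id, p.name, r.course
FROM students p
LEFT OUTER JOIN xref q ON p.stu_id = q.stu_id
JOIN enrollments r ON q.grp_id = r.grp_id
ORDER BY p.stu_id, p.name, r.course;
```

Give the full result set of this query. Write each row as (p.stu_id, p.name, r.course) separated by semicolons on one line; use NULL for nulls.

(2, Pia, Hist); (4, Wendy, Stats); (8, Frank, Stats); (9, Yara, Stats)

Joins associate left-to-right: students LEFT JOIN xref on stu_id gives 8 intermediate row(s).
Then INNER JOIN `enrollments r` on grp_id: keep only rows whose q.grp_id appears in r.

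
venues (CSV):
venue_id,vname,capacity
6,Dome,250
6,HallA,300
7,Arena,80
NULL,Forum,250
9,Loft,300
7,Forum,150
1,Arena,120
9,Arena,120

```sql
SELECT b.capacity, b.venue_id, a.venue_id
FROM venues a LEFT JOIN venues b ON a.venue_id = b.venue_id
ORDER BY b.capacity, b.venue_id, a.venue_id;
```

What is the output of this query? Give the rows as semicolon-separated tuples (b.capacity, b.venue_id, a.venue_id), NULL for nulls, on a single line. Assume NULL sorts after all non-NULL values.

(80, 7, 7); (80, 7, 7); (120, 1, 1); (120, 9, 9); (120, 9, 9); (150, 7, 7); (150, 7, 7); (250, 6, 6); (250, 6, 6); (300, 6, 6); (300, 6, 6); (300, 9, 9); (300, 9, 9); (NULL, NULL, NULL)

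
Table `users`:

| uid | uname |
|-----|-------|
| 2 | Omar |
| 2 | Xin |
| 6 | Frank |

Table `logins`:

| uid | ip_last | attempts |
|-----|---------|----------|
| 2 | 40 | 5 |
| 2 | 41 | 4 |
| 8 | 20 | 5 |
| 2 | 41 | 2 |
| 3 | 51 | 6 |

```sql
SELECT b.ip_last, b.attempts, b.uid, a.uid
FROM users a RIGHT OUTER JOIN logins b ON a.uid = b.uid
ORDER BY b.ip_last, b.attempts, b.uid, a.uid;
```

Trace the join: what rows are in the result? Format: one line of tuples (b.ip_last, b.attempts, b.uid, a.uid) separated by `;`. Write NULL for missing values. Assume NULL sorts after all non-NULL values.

RIGHT JOIN keeps every row from `logins`; unmatched rows get NULL for `users`'s columns.
Matching on a.uid = b.uid.
- a (uid=2) pairs with 3 row(s) of b.
- a (uid=2) pairs with 3 row(s) of b.
- a (uid=6) has no partner in b.
- 2 row(s) from b found no a partner → padded with NULL.
After projecting and ordering:
b.ip_last | b.attempts | b.uid | a.uid
20 | 5 | 8 | NULL
40 | 5 | 2 | 2
40 | 5 | 2 | 2
41 | 2 | 2 | 2
41 | 2 | 2 | 2
41 | 4 | 2 | 2
41 | 4 | 2 | 2
51 | 6 | 3 | NULL

(20, 5, 8, NULL); (40, 5, 2, 2); (40, 5, 2, 2); (41, 2, 2, 2); (41, 2, 2, 2); (41, 4, 2, 2); (41, 4, 2, 2); (51, 6, 3, NULL)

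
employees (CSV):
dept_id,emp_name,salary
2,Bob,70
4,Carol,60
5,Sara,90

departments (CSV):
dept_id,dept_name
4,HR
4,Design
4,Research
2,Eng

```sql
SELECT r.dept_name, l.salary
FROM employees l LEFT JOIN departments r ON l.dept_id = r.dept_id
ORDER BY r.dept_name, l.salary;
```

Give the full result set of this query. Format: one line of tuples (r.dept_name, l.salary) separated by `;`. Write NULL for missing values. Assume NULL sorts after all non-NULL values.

(Design, 60); (Eng, 70); (HR, 60); (Research, 60); (NULL, 90)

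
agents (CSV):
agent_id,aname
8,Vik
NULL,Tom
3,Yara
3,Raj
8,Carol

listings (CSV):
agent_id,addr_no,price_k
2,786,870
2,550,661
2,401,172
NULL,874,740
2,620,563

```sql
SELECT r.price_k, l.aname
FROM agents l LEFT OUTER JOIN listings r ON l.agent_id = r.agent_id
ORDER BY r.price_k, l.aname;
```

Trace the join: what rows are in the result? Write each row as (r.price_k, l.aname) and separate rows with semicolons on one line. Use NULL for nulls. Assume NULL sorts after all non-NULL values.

(NULL, Carol); (NULL, Raj); (NULL, Tom); (NULL, Vik); (NULL, Yara)

LEFT JOIN keeps every row from `agents`; unmatched rows get NULL for `listings`'s columns.
Matching on l.agent_id = r.agent_id. A NULL in a compared column never satisfies the condition.
- l[0] agent_id=8 → no match; kept with NULLs on the r side.
- l[1] agent_id=NULL → no match; kept with NULLs on the r side.
- l[2] agent_id=3 → no match; kept with NULLs on the r side.
- l[3] agent_id=3 → no match; kept with NULLs on the r side.
- l[4] agent_id=8 → no match; kept with NULLs on the r side.
After projecting and ordering:
r.price_k | l.aname
NULL | Carol
NULL | Raj
NULL | Tom
NULL | Vik
NULL | Yara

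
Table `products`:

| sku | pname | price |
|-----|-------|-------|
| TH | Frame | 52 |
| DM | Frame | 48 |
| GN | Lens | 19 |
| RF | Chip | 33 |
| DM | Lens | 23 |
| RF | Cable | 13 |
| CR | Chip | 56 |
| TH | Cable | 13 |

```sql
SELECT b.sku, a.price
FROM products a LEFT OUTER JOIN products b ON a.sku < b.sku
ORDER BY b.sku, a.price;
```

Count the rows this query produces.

27

LEFT JOIN keeps every row from `products a`; unmatched rows get NULL for `products b`'s columns.
Matching on a.sku < b.sku.
- a[0] sku=TH → no match; kept with NULLs on the b side.
- a[1] sku=DM → 5 match(es) in b → 5 row(s).
- a[2] sku=GN → 4 match(es) in b → 4 row(s).
- a[3] sku=RF → 2 match(es) in b → 2 row(s).
- a[4] sku=DM → 5 match(es) in b → 5 row(s).
- a[5] sku=RF → 2 match(es) in b → 2 row(s).
- a[6] sku=CR → 7 match(es) in b → 7 row(s).
- a[7] sku=TH → no match; kept with NULLs on the b side.
Total: 25 matched + 2 padded = 27 rows.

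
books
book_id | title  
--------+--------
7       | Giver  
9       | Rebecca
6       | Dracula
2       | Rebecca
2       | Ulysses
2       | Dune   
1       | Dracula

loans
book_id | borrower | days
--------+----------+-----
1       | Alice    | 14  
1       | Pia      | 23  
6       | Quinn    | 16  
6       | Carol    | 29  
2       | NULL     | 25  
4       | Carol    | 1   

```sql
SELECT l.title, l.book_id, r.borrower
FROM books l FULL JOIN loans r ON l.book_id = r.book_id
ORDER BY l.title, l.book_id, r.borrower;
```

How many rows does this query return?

10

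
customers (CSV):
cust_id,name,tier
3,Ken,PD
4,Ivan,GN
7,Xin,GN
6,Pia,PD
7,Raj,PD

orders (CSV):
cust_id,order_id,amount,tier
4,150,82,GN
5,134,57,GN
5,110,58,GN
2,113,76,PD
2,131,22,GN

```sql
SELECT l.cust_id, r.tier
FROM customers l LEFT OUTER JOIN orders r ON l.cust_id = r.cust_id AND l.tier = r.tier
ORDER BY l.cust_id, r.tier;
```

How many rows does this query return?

5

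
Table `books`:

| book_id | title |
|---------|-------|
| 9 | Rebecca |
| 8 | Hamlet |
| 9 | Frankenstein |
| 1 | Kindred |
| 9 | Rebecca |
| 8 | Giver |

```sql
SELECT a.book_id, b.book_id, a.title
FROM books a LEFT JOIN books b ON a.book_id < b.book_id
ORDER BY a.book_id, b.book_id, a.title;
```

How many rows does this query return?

14

LEFT JOIN keeps every row from `books a`; unmatched rows get NULL for `books b`'s columns.
Matching on a.book_id < b.book_id.
- a (book_id=9) has no partner → padded with NULL.
- a (book_id=8) pairs with 3 row(s) of b.
- a (book_id=9) has no partner → padded with NULL.
- a (book_id=1) pairs with 5 row(s) of b.
- a (book_id=9) has no partner → padded with NULL.
- a (book_id=8) pairs with 3 row(s) of b.
Total: 11 matched + 3 padded = 14 rows.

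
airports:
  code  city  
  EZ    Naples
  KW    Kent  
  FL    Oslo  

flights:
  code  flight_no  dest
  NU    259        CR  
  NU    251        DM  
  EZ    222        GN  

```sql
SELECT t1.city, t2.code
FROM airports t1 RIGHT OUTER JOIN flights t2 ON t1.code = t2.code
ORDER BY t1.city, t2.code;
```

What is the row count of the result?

RIGHT JOIN keeps every row from `flights`; unmatched rows get NULL for `airports`'s columns.
Matching on t1.code = t2.code.
- t1[0] code=EZ → 1 match(es) in t2 → 1 row(s).
- t1[1] code=KW → no match.
- t1[2] code=FL → no match.
- 2 t2 row(s) had no t1 match → kept, t1 columns NULL.
Total: 1 matched + 2 padded = 3 rows.

3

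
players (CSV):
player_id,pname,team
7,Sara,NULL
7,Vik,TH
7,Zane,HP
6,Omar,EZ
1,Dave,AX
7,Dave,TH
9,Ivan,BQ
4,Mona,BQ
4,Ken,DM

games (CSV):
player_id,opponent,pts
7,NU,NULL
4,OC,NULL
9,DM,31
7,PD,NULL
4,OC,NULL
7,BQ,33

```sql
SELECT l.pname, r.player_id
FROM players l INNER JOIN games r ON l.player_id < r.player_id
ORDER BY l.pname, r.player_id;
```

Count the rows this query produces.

22

INNER JOIN keeps only pairs where the ON condition holds.
Matching on l.player_id < r.player_id.
- player_id=7: 1 matching r row(s), so 1 row(s) emitted.
- player_id=7: 1 matching r row(s), so 1 row(s) emitted.
- player_id=7: 1 matching r row(s), so 1 row(s) emitted.
- player_id=6: 4 matching r row(s), so 4 row(s) emitted.
- player_id=1: 6 matching r row(s), so 6 row(s) emitted.
- player_id=7: 1 matching r row(s), so 1 row(s) emitted.
- player_id=9: no matching r row, dropped.
- player_id=4: 4 matching r row(s), so 4 row(s) emitted.
- player_id=4: 4 matching r row(s), so 4 row(s) emitted.
Total: 22 rows.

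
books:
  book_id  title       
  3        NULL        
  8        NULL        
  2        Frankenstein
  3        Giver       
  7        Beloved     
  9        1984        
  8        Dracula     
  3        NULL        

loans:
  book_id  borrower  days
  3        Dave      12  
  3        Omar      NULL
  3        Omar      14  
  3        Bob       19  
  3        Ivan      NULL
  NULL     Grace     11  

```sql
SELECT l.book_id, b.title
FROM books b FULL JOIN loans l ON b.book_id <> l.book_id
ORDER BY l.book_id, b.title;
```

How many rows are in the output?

29

FULL OUTER JOIN keeps every row from both sides; unmatched rows get NULL for the other side's columns.
Matching on b.book_id <> l.book_id. A NULL in a compared column never satisfies the condition.
Matched pairs: 25; unmatched b rows kept: 3; unmatched l rows kept: 1.
Total: 25 matched + 4 padded = 29 rows.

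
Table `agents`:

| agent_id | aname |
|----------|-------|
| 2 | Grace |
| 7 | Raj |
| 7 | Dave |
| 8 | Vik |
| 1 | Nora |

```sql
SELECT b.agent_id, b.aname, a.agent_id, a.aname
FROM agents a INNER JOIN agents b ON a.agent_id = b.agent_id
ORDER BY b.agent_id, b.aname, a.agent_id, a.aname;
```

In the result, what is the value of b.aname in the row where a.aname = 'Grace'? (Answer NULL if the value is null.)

Grace

INNER JOIN keeps only pairs where the ON condition holds.
Matching on a.agent_id = b.agent_id.
- agent_id=2: 1 matching b row(s), so 1 row(s) emitted.
- agent_id=7: 2 matching b row(s), so 2 row(s) emitted.
- agent_id=7: 2 matching b row(s), so 2 row(s) emitted.
- agent_id=8: 1 matching b row(s), so 1 row(s) emitted.
- agent_id=1: 1 matching b row(s), so 1 row(s) emitted.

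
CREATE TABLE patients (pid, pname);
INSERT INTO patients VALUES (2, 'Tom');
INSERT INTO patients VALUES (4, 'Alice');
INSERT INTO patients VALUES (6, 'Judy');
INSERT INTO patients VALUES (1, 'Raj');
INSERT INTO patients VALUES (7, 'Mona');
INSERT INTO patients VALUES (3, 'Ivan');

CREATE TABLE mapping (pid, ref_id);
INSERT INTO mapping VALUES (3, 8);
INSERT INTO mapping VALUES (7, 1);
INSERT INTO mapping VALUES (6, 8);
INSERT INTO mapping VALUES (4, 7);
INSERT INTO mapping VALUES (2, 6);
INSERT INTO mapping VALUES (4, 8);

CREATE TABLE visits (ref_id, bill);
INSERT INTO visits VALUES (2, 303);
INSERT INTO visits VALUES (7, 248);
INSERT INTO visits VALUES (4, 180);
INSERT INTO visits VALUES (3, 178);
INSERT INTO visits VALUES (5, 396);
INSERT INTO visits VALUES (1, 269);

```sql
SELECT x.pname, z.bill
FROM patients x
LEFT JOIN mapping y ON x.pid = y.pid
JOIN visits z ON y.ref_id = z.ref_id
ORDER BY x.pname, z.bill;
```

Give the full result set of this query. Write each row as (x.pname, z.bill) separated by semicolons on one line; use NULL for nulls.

Evaluate left to right. First `patients x LEFT JOIN mapping y` on pid: 7 row(s).
Then INNER JOIN `visits z` on ref_id: keep only rows whose y.ref_id appears in z.

(Alice, 248); (Mona, 269)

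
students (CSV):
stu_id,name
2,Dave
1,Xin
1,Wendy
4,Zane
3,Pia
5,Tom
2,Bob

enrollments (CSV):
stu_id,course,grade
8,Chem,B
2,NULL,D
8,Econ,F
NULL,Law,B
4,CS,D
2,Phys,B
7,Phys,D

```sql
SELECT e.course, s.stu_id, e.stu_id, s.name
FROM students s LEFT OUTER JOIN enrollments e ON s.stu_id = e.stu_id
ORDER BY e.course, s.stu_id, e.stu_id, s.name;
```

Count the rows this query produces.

9

LEFT JOIN keeps every row from `students`; unmatched rows get NULL for `enrollments`'s columns.
Matching on s.stu_id = e.stu_id. A NULL in a compared column never satisfies the condition.
- s[0] stu_id=2 → 2 match(es) in e → 2 row(s).
- s[1] stu_id=1 → no match; kept with NULLs on the e side.
- s[2] stu_id=1 → no match; kept with NULLs on the e side.
- s[3] stu_id=4 → 1 match(es) in e → 1 row(s).
- s[4] stu_id=3 → no match; kept with NULLs on the e side.
- s[5] stu_id=5 → no match; kept with NULLs on the e side.
- s[6] stu_id=2 → 2 match(es) in e → 2 row(s).
Total: 5 matched + 4 padded = 9 rows.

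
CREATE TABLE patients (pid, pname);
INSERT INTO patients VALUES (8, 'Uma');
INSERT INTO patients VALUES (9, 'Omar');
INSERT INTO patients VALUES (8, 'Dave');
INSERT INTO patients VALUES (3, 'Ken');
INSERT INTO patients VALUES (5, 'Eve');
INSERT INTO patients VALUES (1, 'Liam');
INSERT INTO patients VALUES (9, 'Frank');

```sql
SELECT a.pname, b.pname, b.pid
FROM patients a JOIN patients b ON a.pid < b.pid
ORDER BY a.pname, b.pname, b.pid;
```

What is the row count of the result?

19

INNER JOIN keeps only pairs where the ON condition holds.
Matching on a.pid < b.pid.
- a[0] pid=8 → 2 match(es) in b → 2 row(s).
- a[1] pid=9 → no match; dropped.
- a[2] pid=8 → 2 match(es) in b → 2 row(s).
- a[3] pid=3 → 5 match(es) in b → 5 row(s).
- a[4] pid=5 → 4 match(es) in b → 4 row(s).
- a[5] pid=1 → 6 match(es) in b → 6 row(s).
- a[6] pid=9 → no match; dropped.
Total: 19 rows.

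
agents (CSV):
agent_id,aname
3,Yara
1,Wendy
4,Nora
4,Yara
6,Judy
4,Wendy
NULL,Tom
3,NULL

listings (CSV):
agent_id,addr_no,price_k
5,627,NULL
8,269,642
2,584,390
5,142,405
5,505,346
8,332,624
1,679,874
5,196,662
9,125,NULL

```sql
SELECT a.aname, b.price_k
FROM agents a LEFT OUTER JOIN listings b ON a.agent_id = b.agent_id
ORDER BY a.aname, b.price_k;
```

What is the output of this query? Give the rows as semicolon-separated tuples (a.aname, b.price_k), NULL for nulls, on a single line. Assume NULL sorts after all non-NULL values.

(Judy, NULL); (Nora, NULL); (Tom, NULL); (Wendy, 874); (Wendy, NULL); (Yara, NULL); (Yara, NULL); (NULL, NULL)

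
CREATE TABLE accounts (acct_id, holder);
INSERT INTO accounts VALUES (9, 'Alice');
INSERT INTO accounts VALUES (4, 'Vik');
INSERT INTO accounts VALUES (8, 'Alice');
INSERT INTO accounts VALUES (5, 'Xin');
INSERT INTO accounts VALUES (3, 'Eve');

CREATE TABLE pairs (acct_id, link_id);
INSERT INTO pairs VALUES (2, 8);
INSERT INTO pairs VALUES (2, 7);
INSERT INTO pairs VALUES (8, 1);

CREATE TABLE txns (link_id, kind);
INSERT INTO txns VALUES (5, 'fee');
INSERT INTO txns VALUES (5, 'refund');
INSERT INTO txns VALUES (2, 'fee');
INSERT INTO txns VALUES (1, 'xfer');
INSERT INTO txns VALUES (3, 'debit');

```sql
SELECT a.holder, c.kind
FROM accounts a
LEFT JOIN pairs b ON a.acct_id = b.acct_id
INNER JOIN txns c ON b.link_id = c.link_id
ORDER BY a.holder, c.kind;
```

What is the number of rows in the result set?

1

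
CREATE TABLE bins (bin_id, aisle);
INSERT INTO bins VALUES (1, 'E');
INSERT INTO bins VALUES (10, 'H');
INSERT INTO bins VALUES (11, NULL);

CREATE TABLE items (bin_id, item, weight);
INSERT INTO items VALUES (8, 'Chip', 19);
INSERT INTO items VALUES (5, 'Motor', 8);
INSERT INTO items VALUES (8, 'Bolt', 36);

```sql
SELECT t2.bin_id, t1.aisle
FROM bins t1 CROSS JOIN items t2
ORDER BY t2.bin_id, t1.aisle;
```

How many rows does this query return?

CROSS JOIN pairs every row of `bins` with every row of `items`: 3 × 3 = 9 rows.

9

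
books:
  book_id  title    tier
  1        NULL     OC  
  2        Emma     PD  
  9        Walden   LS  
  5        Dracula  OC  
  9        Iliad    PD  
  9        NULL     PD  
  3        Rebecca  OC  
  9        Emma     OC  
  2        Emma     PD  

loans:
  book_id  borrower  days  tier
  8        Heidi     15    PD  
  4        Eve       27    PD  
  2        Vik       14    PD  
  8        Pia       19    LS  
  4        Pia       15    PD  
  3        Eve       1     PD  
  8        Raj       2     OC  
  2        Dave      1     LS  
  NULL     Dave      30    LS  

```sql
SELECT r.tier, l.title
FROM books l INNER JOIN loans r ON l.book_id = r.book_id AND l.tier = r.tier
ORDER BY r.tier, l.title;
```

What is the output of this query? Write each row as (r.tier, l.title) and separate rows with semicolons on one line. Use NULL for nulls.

(PD, Emma); (PD, Emma)

INNER JOIN keeps only pairs where the ON condition holds.
Matching on l.book_id = r.book_id AND l.tier = r.tier. A NULL in a compared column never satisfies the condition.
- l[0] book_id=1, tier=OC → no match; dropped.
- l[1] book_id=2, tier=PD → 1 match(es) in r → 1 row(s).
- l[2] book_id=9, tier=LS → no match; dropped.
- l[3] book_id=5, tier=OC → no match; dropped.
- l[4] book_id=9, tier=PD → no match; dropped.
- l[5] book_id=9, tier=PD → no match; dropped.
- l[6] book_id=3, tier=OC → no match; dropped.
- l[7] book_id=9, tier=OC → no match; dropped.
- l[8] book_id=2, tier=PD → 1 match(es) in r → 1 row(s).
After projecting and ordering:
r.tier | l.title
PD | Emma
PD | Emma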